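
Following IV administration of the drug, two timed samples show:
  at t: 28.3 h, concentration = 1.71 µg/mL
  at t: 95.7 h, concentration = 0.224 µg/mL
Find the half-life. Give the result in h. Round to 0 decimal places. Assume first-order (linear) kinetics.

k = ln(C₁/C₂) / (t₂ − t₁) = ln(1.71/0.224) / (95.7 − 28.3)
  = 2.033 / 67.40 = 0.03016 h⁻¹
t½ = ln2 / k = 0.693147 / 0.03016 = 22.98 h

23 h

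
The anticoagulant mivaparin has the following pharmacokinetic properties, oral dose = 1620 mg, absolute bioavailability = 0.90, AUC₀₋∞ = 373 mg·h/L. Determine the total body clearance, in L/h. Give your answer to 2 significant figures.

CL = F·Dose / AUC = 0.90 × 1620 / 373 = 3.909 L/h

3.9 L/h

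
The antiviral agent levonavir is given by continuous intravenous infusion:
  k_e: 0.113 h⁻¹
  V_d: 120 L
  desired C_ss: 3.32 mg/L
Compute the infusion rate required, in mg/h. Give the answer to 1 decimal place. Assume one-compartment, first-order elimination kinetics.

CL = k × Vd = 0.1130 × 120 = 13.56 L/h
At steady state, infusion rate R₀ = Css × CL = 3.32 × 13.56 = 45.02 mg/h

45.0 mg/h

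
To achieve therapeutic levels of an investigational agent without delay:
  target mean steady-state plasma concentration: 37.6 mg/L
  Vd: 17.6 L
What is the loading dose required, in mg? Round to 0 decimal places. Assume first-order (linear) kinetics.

662 mg

LD = Css × Vd = 37.6 × 17.6 = 661.8 mg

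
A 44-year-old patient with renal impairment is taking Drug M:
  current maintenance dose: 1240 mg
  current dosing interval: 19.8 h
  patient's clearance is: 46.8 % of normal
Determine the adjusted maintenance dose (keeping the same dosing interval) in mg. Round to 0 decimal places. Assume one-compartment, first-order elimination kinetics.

To keep the same average steady-state level, dosing rate must scale with clearance.
CL ratio = 46.8 / 100 = 0.4680
New dose (same interval) = 1240 × 0.4680 = 580.3 mg

580 mg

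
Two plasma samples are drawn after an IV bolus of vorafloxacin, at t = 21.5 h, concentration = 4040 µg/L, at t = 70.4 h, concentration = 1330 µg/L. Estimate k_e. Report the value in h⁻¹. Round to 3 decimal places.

0.023 h⁻¹

k = ln(C₁/C₂) / (t₂ − t₁) = ln(4040/1330) / (70.4 − 21.5)
  = 1.111 / 48.90 = 0.02272 h⁻¹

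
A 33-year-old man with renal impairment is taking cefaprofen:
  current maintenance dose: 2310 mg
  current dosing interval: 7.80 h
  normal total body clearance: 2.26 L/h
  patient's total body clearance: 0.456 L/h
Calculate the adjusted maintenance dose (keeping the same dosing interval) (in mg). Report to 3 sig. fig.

To keep the same average steady-state level, dosing rate must scale with clearance.
CL ratio = 0.456 / 2.26 = 0.2018
New dose (same interval) = 2310 × 0.2018 = 466.2 mg

466 mg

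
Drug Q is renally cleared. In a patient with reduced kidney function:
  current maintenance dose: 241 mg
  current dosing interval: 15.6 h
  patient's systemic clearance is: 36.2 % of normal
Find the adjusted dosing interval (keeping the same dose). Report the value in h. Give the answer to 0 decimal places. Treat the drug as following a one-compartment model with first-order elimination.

43 h

To keep the same average steady-state level, dosing rate must scale with clearance.
CL ratio = 36.2 / 100 = 0.3620
New interval (same dose) = 15.6 / 0.3620 = 43.09 h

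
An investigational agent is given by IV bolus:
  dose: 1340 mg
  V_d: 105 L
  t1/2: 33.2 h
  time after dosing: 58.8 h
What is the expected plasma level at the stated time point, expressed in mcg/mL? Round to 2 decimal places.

3.74 mcg/mL

C₀ = Dose / Vd = 1340 / 105 = 12.76 mg/L
k = ln2 / t½ = 0.693147 / 33.2 = 0.02088 h⁻¹
C = C₀ · e^(−k·t) = 12.76 × e^(−0.02088 × 58.8)
  = 12.76 × 0.2930 = 3.739 mg/L
(3.739 mg/L = 3.739 mcg/mL)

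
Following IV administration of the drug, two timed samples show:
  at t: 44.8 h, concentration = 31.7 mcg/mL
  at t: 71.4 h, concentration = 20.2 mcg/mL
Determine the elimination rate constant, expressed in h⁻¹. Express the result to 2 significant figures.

k = ln(C₁/C₂) / (t₂ − t₁) = ln(31.7/20.2) / (71.4 − 44.8)
  = 0.4506 / 26.60 = 0.01694 h⁻¹

0.017 h⁻¹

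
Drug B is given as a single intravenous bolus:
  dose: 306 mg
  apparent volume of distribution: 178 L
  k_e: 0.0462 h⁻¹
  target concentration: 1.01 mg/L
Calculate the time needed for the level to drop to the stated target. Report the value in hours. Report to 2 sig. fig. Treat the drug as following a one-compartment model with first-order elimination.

12 h

C₀ = Dose / Vd = 306.0 / 178 = 1.719 mg/L
t = ln(C₀ / C) / k = ln(1.719 / 1.01) / 0.04620
  = ln(1.702) / 0.04620 = 0.5318 / 0.04620 = 11.51 h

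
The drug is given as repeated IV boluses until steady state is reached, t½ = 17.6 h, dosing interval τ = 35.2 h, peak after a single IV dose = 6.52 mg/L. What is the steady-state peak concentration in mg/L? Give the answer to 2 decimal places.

8.69 mg/L

k = ln2 / t½ = 0.693147 / 17.6 = 0.03938 h⁻¹
e^(−kτ) = e^(−0.03938 × 35.2) = 0.2500
Accumulation ratio R = 1 / (1 − e^(−kτ)) = 1 / (1 − 0.2500) = 1.333
Steady-state peak = C₀ × R = 6.52 × 1.333 = 8.691 mg/L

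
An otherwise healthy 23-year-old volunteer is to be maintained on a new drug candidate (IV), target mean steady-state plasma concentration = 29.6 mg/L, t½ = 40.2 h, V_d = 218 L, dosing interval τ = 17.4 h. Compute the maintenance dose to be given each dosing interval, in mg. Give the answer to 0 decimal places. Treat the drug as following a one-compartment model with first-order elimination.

1936 mg

k = ln2 / t½ = 0.693147 / 40.2 = 0.01724 h⁻¹
CL = k × Vd = 0.01724 × 218 = 3.758 L/h
At steady state, Dose/τ = Css × CL.
Dose = Css × CL × τ = 29.6 × 3.758 × 17.4 = 1936 mg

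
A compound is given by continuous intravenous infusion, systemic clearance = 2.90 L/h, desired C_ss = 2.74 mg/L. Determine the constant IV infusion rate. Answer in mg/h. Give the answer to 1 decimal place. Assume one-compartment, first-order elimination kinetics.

7.9 mg/h

At steady state, infusion rate R₀ = Css × CL = 2.74 × 2.900 = 7.946 mg/h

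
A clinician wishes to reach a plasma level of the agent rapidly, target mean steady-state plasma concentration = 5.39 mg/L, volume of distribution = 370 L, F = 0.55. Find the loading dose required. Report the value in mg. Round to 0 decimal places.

3626 mg

LD = Css × Vd / F = 5.39 × 370 / 0.55 = 3626 mg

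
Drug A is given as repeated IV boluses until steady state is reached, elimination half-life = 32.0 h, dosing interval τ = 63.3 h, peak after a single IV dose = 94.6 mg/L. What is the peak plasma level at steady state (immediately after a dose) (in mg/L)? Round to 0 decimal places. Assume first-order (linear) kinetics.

127 mg/L

k = ln2 / t½ = 0.693147 / 32.0 = 0.02166 h⁻¹
e^(−kτ) = e^(−0.02166 × 63.3) = 0.2538
Accumulation ratio R = 1 / (1 − e^(−kτ)) = 1 / (1 − 0.2538) = 1.340
Steady-state peak = C₀ × R = 94.6 × 1.340 = 126.8 mg/L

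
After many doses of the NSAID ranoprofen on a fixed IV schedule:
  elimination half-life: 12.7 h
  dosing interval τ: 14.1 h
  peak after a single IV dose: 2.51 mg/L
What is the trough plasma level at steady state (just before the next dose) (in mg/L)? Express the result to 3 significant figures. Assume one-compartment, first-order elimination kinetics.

2.17 mg/L

k = ln2 / t½ = 0.693147 / 12.7 = 0.05458 h⁻¹
e^(−kτ) = e^(−0.05458 × 14.1) = 0.4632
Accumulation ratio R = 1 / (1 − e^(−kτ)) = 1 / (1 − 0.4632) = 1.863
Steady-state trough = C₀ × R × e^(−kτ) = 2.51 × 1.863 × 0.4632 = 2.166 mg/L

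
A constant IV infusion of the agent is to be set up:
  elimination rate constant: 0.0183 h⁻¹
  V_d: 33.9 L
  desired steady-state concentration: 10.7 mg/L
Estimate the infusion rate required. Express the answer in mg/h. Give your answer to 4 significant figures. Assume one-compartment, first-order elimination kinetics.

6.638 mg/h

CL = k × Vd = 0.01830 × 33.9 = 0.6204 L/h
At steady state, infusion rate R₀ = Css × CL = 10.7 × 0.6204 = 6.638 mg/h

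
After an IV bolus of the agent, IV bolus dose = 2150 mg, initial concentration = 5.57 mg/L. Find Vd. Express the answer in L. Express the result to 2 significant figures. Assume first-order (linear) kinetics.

390 L

Vd = Dose / C₀ = 2150 / 5.57 = 386.0 L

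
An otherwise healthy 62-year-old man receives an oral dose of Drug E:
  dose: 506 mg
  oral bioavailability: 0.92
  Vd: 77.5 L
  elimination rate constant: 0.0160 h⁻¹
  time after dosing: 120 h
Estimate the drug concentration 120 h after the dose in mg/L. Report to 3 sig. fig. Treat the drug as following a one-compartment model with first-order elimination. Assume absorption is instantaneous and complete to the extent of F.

0.881 mg/L

Amount reaching circulation = F × Dose = 0.92 × 506.0 = 465.5 mg
C₀ = F·Dose / Vd = 465.5 / 77.5 = 6.006 mg/L
C = C₀ · e^(−k·t) = 6.006 × e^(−0.01600 × 120)
  = 6.006 × 0.1466 = 0.8805 mg/L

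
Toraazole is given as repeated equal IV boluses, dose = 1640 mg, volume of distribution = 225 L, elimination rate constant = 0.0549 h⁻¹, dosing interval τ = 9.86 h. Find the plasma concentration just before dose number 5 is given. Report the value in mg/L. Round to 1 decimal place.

C₀ per dose = Dose / Vd = 1640 / 225 = 7.289 mg/L
Fraction remaining after one interval: r = e^(−kτ) = e^(−0.05490 × 9.86) = 0.5820
Before dose 5, 4 doses have been given (aged 1τ, 2τ, 3τ, 4τ).
C_trough = C₀ × (r + r² + … + r^4) = C₀ × r(1−r^4)/(1−r)
        = 7.289 × 0.5820 × (1 − 0.1147) / (1 − 0.5820) = 8.985 mg/L

9.0 mg/L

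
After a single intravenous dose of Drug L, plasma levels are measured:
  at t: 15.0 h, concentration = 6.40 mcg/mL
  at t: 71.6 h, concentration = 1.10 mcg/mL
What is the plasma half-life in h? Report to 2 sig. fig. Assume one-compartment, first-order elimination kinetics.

22 h

k = ln(C₁/C₂) / (t₂ − t₁) = ln(6.40/1.10) / (71.6 − 15.0)
  = 1.761 / 56.60 = 0.03111 h⁻¹
t½ = ln2 / k = 0.693147 / 0.03111 = 22.28 h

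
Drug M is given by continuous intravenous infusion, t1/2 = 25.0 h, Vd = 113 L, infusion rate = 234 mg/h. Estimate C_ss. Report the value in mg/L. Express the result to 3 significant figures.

k = ln2 / t½ = 0.693147 / 25.0 = 0.02773 h⁻¹
CL = k × Vd = 0.02773 × 113 = 3.133 L/h
At steady state Css = R₀ / CL = 234 / 3.133 = 74.69 mg/L

74.7 mg/L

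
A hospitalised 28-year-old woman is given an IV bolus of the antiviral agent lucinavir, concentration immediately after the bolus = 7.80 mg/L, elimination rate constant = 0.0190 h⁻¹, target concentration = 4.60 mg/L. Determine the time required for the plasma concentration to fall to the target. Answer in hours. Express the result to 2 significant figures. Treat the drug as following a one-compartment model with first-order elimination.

t = ln(C₀ / C) / k = ln(7.800 / 4.60) / 0.01900
  = ln(1.696) / 0.01900 = 0.5283 / 0.01900 = 27.81 h

28 h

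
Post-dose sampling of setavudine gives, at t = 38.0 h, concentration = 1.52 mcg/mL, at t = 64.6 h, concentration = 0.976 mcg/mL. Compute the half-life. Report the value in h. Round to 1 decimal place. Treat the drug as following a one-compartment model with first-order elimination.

k = ln(C₁/C₂) / (t₂ − t₁) = ln(1.52/0.976) / (64.6 − 38.0)
  = 0.4430 / 26.60 = 0.01665 h⁻¹
t½ = ln2 / k = 0.693147 / 0.01665 = 41.63 h

41.6 h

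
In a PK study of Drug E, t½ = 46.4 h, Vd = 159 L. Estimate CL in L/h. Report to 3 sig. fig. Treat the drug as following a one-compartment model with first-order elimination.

k = ln2 / t½ = 0.693147 / 46.4 = 0.01494 h⁻¹
CL = k × Vd = 0.01494 × 159 = 2.375 L/h

2.38 L/h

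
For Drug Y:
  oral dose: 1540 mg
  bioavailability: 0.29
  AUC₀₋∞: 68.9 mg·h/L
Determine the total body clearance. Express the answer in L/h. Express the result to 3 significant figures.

CL = F·Dose / AUC = 0.29 × 1540 / 68.9 = 6.482 L/h

6.48 L/h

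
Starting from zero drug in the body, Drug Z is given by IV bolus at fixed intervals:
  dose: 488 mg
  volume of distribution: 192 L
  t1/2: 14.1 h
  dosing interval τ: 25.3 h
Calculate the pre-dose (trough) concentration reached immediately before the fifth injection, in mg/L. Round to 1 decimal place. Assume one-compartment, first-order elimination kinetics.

1.0 mg/L

C₀ per dose = Dose / Vd = 488 / 192 = 2.542 mg/L
k = ln2 / t½ = 0.693147 / 14.1 = 0.04916 h⁻¹
Fraction remaining after one interval: r = e^(−kτ) = e^(−0.04916 × 25.3) = 0.2883
Before dose 5, 4 doses have been given (aged 1τ, 2τ, 3τ, 4τ).
C_trough = C₀ × (r + r² + … + r^4) = C₀ × r(1−r^4)/(1−r)
        = 2.542 × 0.2883 × (1 − 0.006908) / (1 − 0.2883) = 1.023 mg/L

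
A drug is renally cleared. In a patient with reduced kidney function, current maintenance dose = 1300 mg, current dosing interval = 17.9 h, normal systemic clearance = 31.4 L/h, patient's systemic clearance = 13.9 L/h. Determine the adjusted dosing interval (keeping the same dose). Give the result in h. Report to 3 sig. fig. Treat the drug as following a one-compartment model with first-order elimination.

40.4 h

To keep the same average steady-state level, dosing rate must scale with clearance.
CL ratio = 13.9 / 31.4 = 0.4427
New interval (same dose) = 17.9 / 0.4427 = 40.43 h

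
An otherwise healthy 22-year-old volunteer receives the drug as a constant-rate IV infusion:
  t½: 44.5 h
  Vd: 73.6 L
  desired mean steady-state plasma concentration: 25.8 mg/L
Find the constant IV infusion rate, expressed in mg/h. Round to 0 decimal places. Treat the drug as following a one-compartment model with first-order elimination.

k = ln2 / t½ = 0.693147 / 44.5 = 0.01558 h⁻¹
CL = k × Vd = 0.01558 × 73.6 = 1.147 L/h
At steady state, infusion rate R₀ = Css × CL = 25.8 × 1.147 = 29.59 mg/h

30 mg/h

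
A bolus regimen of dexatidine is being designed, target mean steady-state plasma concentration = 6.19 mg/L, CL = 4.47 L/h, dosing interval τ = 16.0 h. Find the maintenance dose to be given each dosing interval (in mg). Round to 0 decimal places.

At steady state, Dose/τ = Css × CL.
Dose = Css × CL × τ = 6.19 × 4.470 × 16.0 = 442.7 mg

443 mg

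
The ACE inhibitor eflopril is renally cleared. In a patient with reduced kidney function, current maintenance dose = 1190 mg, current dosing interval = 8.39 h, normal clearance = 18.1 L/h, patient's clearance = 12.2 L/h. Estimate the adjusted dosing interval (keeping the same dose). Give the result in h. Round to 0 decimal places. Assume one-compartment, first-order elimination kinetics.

To keep the same average steady-state level, dosing rate must scale with clearance.
CL ratio = 12.2 / 18.1 = 0.6740
New interval (same dose) = 8.39 / 0.6740 = 12.45 h

12 h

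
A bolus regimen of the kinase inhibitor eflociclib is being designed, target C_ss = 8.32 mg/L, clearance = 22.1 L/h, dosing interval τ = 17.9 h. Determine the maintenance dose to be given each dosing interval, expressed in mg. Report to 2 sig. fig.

At steady state, Dose/τ = Css × CL.
Dose = Css × CL × τ = 8.32 × 22.10 × 17.9 = 3291 mg

3300 mg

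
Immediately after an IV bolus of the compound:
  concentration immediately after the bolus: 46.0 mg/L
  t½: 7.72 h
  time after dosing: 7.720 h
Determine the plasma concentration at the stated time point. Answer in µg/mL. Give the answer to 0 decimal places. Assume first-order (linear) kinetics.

23 µg/mL

k = ln2 / t½ = 0.693147 / 7.72 = 0.08979 h⁻¹
t / t½ = 7.720 / 7.72 = 1 half-lives
C = C₀ × (1/2)^1 = 46.00 × 0.5000 = 23.00 mg/L
(23.00 mg/L = 23.00 µg/mL)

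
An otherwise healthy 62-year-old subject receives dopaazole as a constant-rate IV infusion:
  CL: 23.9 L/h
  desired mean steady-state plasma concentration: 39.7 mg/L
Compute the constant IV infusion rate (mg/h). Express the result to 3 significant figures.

949 mg/h

At steady state, infusion rate R₀ = Css × CL = 39.7 × 23.90 = 948.8 mg/h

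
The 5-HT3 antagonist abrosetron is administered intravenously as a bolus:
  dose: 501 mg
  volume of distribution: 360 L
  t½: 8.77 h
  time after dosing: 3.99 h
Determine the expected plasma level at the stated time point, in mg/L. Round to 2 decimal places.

C₀ = Dose / Vd = 501.0 / 360 = 1.392 mg/L
k = ln2 / t½ = 0.693147 / 8.77 = 0.07904 h⁻¹
C = C₀ · e^(−k·t) = 1.392 × e^(−0.07904 × 3.99)
  = 1.392 × 0.7295 = 1.015 mg/L

1.02 mg/L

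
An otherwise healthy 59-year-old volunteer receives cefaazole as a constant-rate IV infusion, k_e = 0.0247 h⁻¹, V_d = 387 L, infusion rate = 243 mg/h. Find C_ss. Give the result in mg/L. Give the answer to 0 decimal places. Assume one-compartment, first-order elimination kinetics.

CL = k × Vd = 0.02470 × 387 = 9.559 L/h
At steady state Css = R₀ / CL = 243 / 9.559 = 25.42 mg/L

25 mg/L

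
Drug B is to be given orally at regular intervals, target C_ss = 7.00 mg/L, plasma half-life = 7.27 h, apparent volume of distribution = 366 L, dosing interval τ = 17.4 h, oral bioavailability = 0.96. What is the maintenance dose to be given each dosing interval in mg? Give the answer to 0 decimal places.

4427 mg

k = ln2 / t½ = 0.693147 / 7.27 = 0.09534 h⁻¹
CL = k × Vd = 0.09534 × 366 = 34.89 L/h
At steady state, F × (Dose/τ) = Css × CL.
Dose = Css × CL × τ / F = 7.00 × 34.89 × 17.4 / 0.96 = 4427 mg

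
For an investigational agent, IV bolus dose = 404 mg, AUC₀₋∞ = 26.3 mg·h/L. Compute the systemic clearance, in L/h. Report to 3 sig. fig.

CL = Dose / AUC = 404 / 26.3 = 15.36 L/h

15.4 L/h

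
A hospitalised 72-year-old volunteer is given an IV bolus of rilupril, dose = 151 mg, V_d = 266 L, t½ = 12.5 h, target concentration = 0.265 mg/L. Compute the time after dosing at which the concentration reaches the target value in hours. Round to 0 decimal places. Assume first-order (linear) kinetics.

14 h

C₀ = Dose / Vd = 151.0 / 266 = 0.5677 mg/L
k = ln2 / t½ = 0.693147 / 12.5 = 0.05545 h⁻¹
t = ln(C₀ / C) / k = ln(0.5677 / 0.265) / 0.05545
  = ln(2.142) / 0.05545 = 0.7617 / 0.05545 = 13.74 h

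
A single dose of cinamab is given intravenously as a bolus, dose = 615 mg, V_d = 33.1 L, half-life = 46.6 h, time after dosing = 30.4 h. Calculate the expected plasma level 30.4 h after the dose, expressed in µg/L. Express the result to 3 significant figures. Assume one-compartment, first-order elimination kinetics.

11800 µg/L

C₀ = Dose / Vd = 615.0 / 33.1 = 18.58 mg/L
k = ln2 / t½ = 0.693147 / 46.6 = 0.01487 h⁻¹
C = C₀ · e^(−k·t) = 18.58 × e^(−0.01487 × 30.4)
  = 18.58 × 0.6363 = 11.82 mg/L
Convert: 11.82 mg/L × 1000 = 11820 µg/L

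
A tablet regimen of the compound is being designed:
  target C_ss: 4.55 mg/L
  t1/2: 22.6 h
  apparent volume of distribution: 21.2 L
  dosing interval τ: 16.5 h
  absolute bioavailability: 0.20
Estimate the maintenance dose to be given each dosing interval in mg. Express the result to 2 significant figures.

k = ln2 / t½ = 0.693147 / 22.6 = 0.03067 h⁻¹
CL = k × Vd = 0.03067 × 21.2 = 0.6502 L/h
At steady state, F × (Dose/τ) = Css × CL.
Dose = Css × CL × τ / F = 4.55 × 0.6502 × 16.5 / 0.20 = 244.1 mg

240 mg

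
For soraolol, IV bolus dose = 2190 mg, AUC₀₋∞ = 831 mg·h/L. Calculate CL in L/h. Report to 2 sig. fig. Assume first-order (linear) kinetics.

CL = Dose / AUC = 2190 / 831 = 2.635 L/h

2.6 L/h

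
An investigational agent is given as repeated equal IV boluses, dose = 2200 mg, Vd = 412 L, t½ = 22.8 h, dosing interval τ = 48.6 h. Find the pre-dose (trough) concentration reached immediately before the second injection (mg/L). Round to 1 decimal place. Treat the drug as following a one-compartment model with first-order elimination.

1.2 mg/L

C₀ per dose = Dose / Vd = 2200 / 412 = 5.340 mg/L
k = ln2 / t½ = 0.693147 / 22.8 = 0.03040 h⁻¹
Fraction remaining after one interval: r = e^(−kτ) = e^(−0.03040 × 48.6) = 0.2282
Before dose 2, 1 dose has been given (aged 1τ).
C_trough = C₀ × r = 5.340 × 0.2282 = 1.219 mg/L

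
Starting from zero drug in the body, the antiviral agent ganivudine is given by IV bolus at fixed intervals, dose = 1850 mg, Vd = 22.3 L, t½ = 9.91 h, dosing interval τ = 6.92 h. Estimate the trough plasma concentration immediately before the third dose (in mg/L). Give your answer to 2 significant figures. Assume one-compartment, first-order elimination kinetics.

83 mg/L

C₀ per dose = Dose / Vd = 1850 / 22.3 = 82.96 mg/L
k = ln2 / t½ = 0.693147 / 9.91 = 0.06994 h⁻¹
Fraction remaining after one interval: r = e^(−kτ) = e^(−0.06994 × 6.92) = 0.6163
Before dose 3, 2 doses have been given (aged 1τ, 2τ).
C_trough = C₀ × (r + r²) = 82.96 × (0.6163 + 0.3798) = 82.64 mg/L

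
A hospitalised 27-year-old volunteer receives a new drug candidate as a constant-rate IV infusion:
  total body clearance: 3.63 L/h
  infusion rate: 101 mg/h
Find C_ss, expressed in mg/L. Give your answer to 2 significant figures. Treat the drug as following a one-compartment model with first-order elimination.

At steady state Css = R₀ / CL = 101 / 3.630 = 27.82 mg/L

28 mg/L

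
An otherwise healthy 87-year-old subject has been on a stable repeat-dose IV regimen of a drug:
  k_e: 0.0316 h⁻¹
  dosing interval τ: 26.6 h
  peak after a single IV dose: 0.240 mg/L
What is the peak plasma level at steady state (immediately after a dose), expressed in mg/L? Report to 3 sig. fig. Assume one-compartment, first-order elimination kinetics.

0.422 mg/L

e^(−kτ) = e^(−0.03160 × 26.6) = 0.4315
Accumulation ratio R = 1 / (1 − e^(−kτ)) = 1 / (1 − 0.4315) = 1.759
Steady-state peak = C₀ × R = 0.240 × 1.759 = 0.4222 mg/L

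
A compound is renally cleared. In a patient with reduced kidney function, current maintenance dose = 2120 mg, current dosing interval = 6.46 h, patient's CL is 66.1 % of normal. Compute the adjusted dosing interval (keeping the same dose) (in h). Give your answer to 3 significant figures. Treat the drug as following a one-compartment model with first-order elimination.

To keep the same average steady-state level, dosing rate must scale with clearance.
CL ratio = 66.1 / 100 = 0.6610
New interval (same dose) = 6.46 / 0.6610 = 9.773 h

9.77 h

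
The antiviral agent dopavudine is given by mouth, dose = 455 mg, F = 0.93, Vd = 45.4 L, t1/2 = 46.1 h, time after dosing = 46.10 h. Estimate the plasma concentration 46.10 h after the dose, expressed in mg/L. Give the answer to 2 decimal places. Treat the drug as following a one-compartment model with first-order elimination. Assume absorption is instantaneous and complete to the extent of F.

Amount reaching circulation = F × Dose = 0.93 × 455.0 = 423.2 mg
C₀ = F·Dose / Vd = 423.2 / 45.4 = 9.322 mg/L
k = ln2 / t½ = 0.693147 / 46.1 = 0.01504 h⁻¹
t / t½ = 46.10 / 46.1 = 1 half-lives
C = C₀ × (1/2)^1 = 9.322 × 0.5000 = 4.661 mg/L

4.66 mg/L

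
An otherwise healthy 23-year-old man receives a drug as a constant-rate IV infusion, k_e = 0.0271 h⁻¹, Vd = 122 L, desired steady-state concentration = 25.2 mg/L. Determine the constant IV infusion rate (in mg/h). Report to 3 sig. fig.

83.3 mg/h

CL = k × Vd = 0.02710 × 122 = 3.306 L/h
At steady state, infusion rate R₀ = Css × CL = 25.2 × 3.306 = 83.31 mg/h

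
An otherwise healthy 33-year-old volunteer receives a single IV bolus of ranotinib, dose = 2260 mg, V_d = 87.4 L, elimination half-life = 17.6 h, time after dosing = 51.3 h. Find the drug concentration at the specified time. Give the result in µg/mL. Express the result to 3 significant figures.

3.43 µg/mL

C₀ = Dose / Vd = 2260 / 87.4 = 25.86 mg/L
k = ln2 / t½ = 0.693147 / 17.6 = 0.03938 h⁻¹
C = C₀ · e^(−k·t) = 25.86 × e^(−0.03938 × 51.3)
  = 25.86 × 0.1326 = 3.429 mg/L
(3.429 mg/L = 3.429 µg/mL)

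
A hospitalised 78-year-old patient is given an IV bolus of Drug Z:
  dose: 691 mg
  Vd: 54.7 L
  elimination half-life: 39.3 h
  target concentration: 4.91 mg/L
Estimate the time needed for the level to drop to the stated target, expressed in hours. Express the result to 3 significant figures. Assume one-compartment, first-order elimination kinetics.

53.6 h

C₀ = Dose / Vd = 691.0 / 54.7 = 12.63 mg/L
k = ln2 / t½ = 0.693147 / 39.3 = 0.01764 h⁻¹
t = ln(C₀ / C) / k = ln(12.63 / 4.91) / 0.01764
  = ln(2.572) / 0.01764 = 0.9447 / 0.01764 = 53.55 h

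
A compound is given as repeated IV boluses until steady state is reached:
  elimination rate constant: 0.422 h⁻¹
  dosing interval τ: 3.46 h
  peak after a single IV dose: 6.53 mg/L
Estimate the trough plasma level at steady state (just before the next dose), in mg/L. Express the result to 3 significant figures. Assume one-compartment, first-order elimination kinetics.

1.97 mg/L

e^(−kτ) = e^(−0.4220 × 3.46) = 0.2322
Accumulation ratio R = 1 / (1 − e^(−kτ)) = 1 / (1 − 0.2322) = 1.302
Steady-state trough = C₀ × R × e^(−kτ) = 6.53 × 1.302 × 0.2322 = 1.974 mg/L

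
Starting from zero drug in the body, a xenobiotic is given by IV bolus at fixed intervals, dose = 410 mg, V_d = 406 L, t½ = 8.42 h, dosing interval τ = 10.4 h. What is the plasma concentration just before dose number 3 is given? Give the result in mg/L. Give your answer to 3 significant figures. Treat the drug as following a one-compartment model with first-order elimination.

C₀ per dose = Dose / Vd = 410 / 406 = 1.010 mg/L
k = ln2 / t½ = 0.693147 / 8.42 = 0.08232 h⁻¹
Fraction remaining after one interval: r = e^(−kτ) = e^(−0.08232 × 10.4) = 0.4248
Before dose 3, 2 doses have been given (aged 1τ, 2τ).
C_trough = C₀ × (r + r²) = 1.010 × (0.4248 + 0.1805) = 0.6114 mg/L

0.611 mg/L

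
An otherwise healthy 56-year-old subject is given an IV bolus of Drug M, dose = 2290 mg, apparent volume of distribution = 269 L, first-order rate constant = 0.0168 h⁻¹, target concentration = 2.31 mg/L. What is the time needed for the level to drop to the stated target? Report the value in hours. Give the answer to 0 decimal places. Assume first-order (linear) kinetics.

78 h

C₀ = Dose / Vd = 2290 / 269 = 8.513 mg/L
t = ln(C₀ / C) / k = ln(8.513 / 2.31) / 0.01680
  = ln(3.685) / 0.01680 = 1.304 / 0.01680 = 77.62 h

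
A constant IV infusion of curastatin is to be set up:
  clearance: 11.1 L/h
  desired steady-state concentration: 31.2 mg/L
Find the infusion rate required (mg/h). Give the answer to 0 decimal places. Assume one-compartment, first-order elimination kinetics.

At steady state, infusion rate R₀ = Css × CL = 31.2 × 11.10 = 346.3 mg/h

346 mg/h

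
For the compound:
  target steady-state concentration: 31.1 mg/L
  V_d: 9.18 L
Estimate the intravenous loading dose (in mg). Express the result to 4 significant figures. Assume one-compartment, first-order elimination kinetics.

LD = Css × Vd = 31.1 × 9.18 = 285.5 mg

285.5 mg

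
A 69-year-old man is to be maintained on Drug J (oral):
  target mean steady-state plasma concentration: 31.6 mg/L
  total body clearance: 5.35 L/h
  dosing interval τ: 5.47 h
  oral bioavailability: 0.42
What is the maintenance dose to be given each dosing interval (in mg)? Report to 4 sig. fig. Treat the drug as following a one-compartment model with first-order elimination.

At steady state, F × (Dose/τ) = Css × CL.
Dose = Css × CL × τ / F = 31.6 × 5.350 × 5.47 / 0.42 = 2202 mg

2202 mg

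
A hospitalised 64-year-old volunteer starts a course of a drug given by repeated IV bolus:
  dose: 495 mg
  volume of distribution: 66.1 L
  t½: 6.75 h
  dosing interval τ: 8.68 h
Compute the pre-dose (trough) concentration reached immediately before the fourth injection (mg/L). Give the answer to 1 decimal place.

4.8 mg/L

C₀ per dose = Dose / Vd = 495 / 66.1 = 7.489 mg/L
k = ln2 / t½ = 0.693147 / 6.75 = 0.1027 h⁻¹
Fraction remaining after one interval: r = e^(−kτ) = e^(−0.1027 × 8.68) = 0.4101
Before dose 4, 3 doses have been given (aged 1τ, 2τ, 3τ).
C_trough = C₀ × (r + r² + … + r^3) = C₀ × r(1−r^3)/(1−r)
        = 7.489 × 0.4101 × (1 − 0.06897) / (1 − 0.4101) = 4.847 mg/L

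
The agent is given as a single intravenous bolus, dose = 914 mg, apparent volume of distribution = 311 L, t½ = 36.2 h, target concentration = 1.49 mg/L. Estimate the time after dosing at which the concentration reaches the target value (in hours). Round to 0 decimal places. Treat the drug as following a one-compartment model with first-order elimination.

35 h

C₀ = Dose / Vd = 914.0 / 311 = 2.939 mg/L
k = ln2 / t½ = 0.693147 / 36.2 = 0.01915 h⁻¹
t = ln(C₀ / C) / k = ln(2.939 / 1.49) / 0.01915
  = ln(1.972) / 0.01915 = 0.6790 / 0.01915 = 35.46 h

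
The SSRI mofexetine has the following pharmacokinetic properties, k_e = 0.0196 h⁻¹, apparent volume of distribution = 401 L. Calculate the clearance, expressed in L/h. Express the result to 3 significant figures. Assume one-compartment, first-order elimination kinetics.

CL = k × Vd = 0.0196 × 401 = 7.860 L/h

7.86 L/h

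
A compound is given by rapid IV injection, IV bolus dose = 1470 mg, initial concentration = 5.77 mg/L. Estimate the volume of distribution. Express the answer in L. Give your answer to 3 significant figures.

255 L

Vd = Dose / C₀ = 1470 / 5.77 = 254.8 L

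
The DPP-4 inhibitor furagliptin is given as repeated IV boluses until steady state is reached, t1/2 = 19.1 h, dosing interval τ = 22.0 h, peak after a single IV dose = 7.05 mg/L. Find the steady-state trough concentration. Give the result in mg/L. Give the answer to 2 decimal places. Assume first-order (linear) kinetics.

5.77 mg/L

k = ln2 / t½ = 0.693147 / 19.1 = 0.03629 h⁻¹
e^(−kτ) = e^(−0.03629 × 22.0) = 0.4501
Accumulation ratio R = 1 / (1 − e^(−kτ)) = 1 / (1 − 0.4501) = 1.819
Steady-state trough = C₀ × R × e^(−kτ) = 7.05 × 1.819 × 0.4501 = 5.772 mg/L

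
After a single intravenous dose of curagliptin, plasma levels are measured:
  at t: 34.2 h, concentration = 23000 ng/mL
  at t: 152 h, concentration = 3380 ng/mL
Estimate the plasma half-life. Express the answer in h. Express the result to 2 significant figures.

43 h

k = ln(C₁/C₂) / (t₂ − t₁) = ln(23000/3380) / (152 − 34.2)
  = 1.918 / 117.8 = 0.01628 h⁻¹
t½ = ln2 / k = 0.693147 / 0.01628 = 42.58 h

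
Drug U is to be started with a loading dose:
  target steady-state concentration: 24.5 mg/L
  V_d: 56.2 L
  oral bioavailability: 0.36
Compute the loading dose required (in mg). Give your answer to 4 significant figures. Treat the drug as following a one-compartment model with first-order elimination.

3825 mg

LD = Css × Vd / F = 24.5 × 56.2 / 0.36 = 3825 mg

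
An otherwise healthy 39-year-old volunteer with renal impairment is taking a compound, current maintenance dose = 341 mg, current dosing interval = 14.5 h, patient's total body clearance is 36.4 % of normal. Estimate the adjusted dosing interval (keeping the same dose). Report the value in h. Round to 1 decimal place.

To keep the same average steady-state level, dosing rate must scale with clearance.
CL ratio = 36.4 / 100 = 0.3640
New interval (same dose) = 14.5 / 0.3640 = 39.84 h

39.8 h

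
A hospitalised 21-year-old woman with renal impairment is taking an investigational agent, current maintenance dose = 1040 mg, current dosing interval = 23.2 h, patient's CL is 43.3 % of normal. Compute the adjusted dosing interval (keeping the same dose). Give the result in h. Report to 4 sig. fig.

To keep the same average steady-state level, dosing rate must scale with clearance.
CL ratio = 43.3 / 100 = 0.4330
New interval (same dose) = 23.2 / 0.4330 = 53.58 h

53.58 h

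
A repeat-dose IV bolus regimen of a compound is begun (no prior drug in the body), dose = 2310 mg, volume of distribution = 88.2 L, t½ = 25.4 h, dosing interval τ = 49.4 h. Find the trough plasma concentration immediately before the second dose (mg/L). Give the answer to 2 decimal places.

C₀ per dose = Dose / Vd = 2310 / 88.2 = 26.19 mg/L
k = ln2 / t½ = 0.693147 / 25.4 = 0.02729 h⁻¹
Fraction remaining after one interval: r = e^(−kτ) = e^(−0.02729 × 49.4) = 0.2597
Before dose 2, 1 dose has been given (aged 1τ).
C_trough = C₀ × r = 26.19 × 0.2597 = 6.802 mg/L

6.80 mg/L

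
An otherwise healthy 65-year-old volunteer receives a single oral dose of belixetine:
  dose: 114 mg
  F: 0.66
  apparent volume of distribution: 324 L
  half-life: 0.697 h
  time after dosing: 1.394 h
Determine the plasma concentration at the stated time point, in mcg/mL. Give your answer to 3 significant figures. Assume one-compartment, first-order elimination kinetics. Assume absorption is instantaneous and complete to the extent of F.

Amount reaching circulation = F × Dose = 0.66 × 114.0 = 75.24 mg
C₀ = F·Dose / Vd = 75.24 / 324 = 0.2322 mg/L
k = ln2 / t½ = 0.693147 / 0.697 = 0.9945 h⁻¹
t / t½ = 1.394 / 0.697 = 2 half-lives
C = C₀ × (1/2)^2 = 0.2322 × 0.2500 = 0.05805 mg/L
(0.05805 mg/L = 0.05805 mcg/mL)

0.0581 mcg/mL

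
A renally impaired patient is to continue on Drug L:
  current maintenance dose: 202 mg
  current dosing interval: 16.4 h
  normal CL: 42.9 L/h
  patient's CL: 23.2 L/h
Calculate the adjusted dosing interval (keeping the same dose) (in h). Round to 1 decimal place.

30.3 h

To keep the same average steady-state level, dosing rate must scale with clearance.
CL ratio = 23.2 / 42.9 = 0.5408
New interval (same dose) = 16.4 / 0.5408 = 30.33 h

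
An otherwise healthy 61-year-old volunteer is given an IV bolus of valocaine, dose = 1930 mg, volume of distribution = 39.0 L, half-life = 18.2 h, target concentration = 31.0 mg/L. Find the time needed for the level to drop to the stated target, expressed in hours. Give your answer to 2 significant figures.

C₀ = Dose / Vd = 1930 / 39.0 = 49.49 mg/L
k = ln2 / t½ = 0.693147 / 18.2 = 0.03809 h⁻¹
t = ln(C₀ / C) / k = ln(49.49 / 31.0) / 0.03809
  = ln(1.596) / 0.03809 = 0.4675 / 0.03809 = 12.27 h

12 h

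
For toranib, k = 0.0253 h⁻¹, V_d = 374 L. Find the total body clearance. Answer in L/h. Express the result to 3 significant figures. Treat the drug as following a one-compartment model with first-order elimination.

CL = k × Vd = 0.0253 × 374 = 9.462 L/h

9.46 L/h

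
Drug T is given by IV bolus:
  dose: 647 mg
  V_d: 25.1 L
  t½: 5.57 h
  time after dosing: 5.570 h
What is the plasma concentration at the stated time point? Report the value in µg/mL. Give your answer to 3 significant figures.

12.9 µg/mL

C₀ = Dose / Vd = 647.0 / 25.1 = 25.78 mg/L
k = ln2 / t½ = 0.693147 / 5.57 = 0.1244 h⁻¹
t / t½ = 5.570 / 5.57 = 1 half-lives
C = C₀ × (1/2)^1 = 25.78 × 0.5000 = 12.89 mg/L
(12.89 mg/L = 12.89 µg/mL)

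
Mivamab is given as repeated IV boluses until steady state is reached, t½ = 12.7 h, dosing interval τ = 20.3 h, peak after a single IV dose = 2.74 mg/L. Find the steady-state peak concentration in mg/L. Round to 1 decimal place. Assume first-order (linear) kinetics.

k = ln2 / t½ = 0.693147 / 12.7 = 0.05458 h⁻¹
e^(−kτ) = e^(−0.05458 × 20.3) = 0.3302
Accumulation ratio R = 1 / (1 − e^(−kτ)) = 1 / (1 − 0.3302) = 1.493
Steady-state peak = C₀ × R = 2.74 × 1.493 = 4.091 mg/L

4.1 mg/L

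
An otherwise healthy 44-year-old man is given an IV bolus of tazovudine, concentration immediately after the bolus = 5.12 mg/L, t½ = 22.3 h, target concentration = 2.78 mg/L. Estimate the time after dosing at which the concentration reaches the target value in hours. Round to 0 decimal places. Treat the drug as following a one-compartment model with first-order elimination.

20 h

k = ln2 / t½ = 0.693147 / 22.3 = 0.03108 h⁻¹
t = ln(C₀ / C) / k = ln(5.120 / 2.78) / 0.03108
  = ln(1.842) / 0.03108 = 0.6109 / 0.03108 = 19.66 h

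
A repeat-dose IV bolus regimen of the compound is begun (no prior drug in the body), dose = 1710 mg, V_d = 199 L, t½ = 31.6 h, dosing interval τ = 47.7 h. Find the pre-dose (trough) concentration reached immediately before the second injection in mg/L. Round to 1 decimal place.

3.0 mg/L

C₀ per dose = Dose / Vd = 1710 / 199 = 8.593 mg/L
k = ln2 / t½ = 0.693147 / 31.6 = 0.02194 h⁻¹
Fraction remaining after one interval: r = e^(−kτ) = e^(−0.02194 × 47.7) = 0.3512
Before dose 2, 1 dose has been given (aged 1τ).
C_trough = C₀ × r = 8.593 × 0.3512 = 3.018 mg/L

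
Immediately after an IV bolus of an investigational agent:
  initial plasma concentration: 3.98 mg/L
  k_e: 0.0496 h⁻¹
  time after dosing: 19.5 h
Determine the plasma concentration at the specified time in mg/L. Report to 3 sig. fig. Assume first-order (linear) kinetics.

C = C₀ · e^(−k·t) = 3.980 × e^(−0.04960 × 19.5)
  = 3.980 × 0.3801 = 1.513 mg/L

1.51 mg/L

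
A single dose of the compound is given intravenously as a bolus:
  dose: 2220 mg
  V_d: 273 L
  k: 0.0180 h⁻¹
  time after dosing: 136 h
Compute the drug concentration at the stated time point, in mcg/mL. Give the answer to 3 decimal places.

0.703 mcg/mL

C₀ = Dose / Vd = 2220 / 273 = 8.132 mg/L
C = C₀ · e^(−k·t) = 8.132 × e^(−0.01800 × 136)
  = 8.132 × 0.08647 = 0.7032 mg/L
(0.7032 mg/L = 0.7032 mcg/mL)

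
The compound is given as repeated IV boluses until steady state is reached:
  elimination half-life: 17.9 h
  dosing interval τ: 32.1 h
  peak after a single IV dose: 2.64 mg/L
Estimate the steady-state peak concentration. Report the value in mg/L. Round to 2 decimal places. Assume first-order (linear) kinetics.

k = ln2 / t½ = 0.693147 / 17.9 = 0.03872 h⁻¹
e^(−kτ) = e^(−0.03872 × 32.1) = 0.2885
Accumulation ratio R = 1 / (1 − e^(−kτ)) = 1 / (1 − 0.2885) = 1.405
Steady-state peak = C₀ × R = 2.64 × 1.405 = 3.709 mg/L

3.71 mg/L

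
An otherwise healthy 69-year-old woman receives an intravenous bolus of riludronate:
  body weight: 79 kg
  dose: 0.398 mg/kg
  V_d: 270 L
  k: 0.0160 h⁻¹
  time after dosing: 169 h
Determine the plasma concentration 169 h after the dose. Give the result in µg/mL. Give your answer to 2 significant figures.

0.0078 µg/mL

Total dose = 0.398 × 79 = 31.44 mg
C₀ = Dose / Vd = 31.44 / 270 = 0.1164 mg/L
C = C₀ · e^(−k·t) = 0.1164 × e^(−0.01600 × 169)
  = 0.1164 × 0.06694 = 0.007792 mg/L
(0.007792 mg/L = 0.007792 µg/mL)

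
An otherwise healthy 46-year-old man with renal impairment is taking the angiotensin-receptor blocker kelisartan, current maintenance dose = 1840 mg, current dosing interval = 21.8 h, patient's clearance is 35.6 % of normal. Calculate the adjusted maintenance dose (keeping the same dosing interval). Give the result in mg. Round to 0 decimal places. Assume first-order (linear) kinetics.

655 mg

To keep the same average steady-state level, dosing rate must scale with clearance.
CL ratio = 35.6 / 100 = 0.3560
New dose (same interval) = 1840 × 0.3560 = 655.0 mg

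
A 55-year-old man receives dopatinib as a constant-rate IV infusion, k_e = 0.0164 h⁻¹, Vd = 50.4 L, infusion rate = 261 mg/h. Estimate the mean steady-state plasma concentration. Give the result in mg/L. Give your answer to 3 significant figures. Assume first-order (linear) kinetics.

CL = k × Vd = 0.01640 × 50.4 = 0.8266 L/h
At steady state Css = R₀ / CL = 261 / 0.8266 = 315.8 mg/L

316 mg/L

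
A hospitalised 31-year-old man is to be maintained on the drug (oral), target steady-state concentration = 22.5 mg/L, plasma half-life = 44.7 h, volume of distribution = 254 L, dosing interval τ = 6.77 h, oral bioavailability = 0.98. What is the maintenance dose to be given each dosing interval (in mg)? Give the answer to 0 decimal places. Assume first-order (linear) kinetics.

k = ln2 / t½ = 0.693147 / 44.7 = 0.01551 h⁻¹
CL = k × Vd = 0.01551 × 254 = 3.940 L/h
At steady state, F × (Dose/τ) = Css × CL.
Dose = Css × CL × τ / F = 22.5 × 3.940 × 6.77 / 0.98 = 612.4 mg

612 mg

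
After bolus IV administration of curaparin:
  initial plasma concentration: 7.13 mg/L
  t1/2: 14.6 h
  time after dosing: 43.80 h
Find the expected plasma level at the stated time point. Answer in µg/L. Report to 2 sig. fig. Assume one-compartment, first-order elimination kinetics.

890 µg/L

k = ln2 / t½ = 0.693147 / 14.6 = 0.04748 h⁻¹
t / t½ = 43.80 / 14.6 = 3 half-lives
C = C₀ × (1/2)^3 = 7.130 × 0.1250 = 0.8913 mg/L
Convert: 0.8913 mg/L × 1000 = 891.3 µg/L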